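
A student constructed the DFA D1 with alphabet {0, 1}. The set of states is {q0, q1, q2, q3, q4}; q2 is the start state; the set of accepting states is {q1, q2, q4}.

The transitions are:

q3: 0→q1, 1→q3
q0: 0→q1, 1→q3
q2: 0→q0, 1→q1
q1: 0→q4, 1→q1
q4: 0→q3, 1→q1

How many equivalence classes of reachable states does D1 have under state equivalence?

3

Start with accepting vs non-accepting: {q1,q2,q4} | {q0,q3}.
On input 0, block {q1,q2,q4} splits into {q2,q4} and {q1}.
Stable partition: {q2,q4} | {q0,q3} | {q1} — 3 equivalence classes.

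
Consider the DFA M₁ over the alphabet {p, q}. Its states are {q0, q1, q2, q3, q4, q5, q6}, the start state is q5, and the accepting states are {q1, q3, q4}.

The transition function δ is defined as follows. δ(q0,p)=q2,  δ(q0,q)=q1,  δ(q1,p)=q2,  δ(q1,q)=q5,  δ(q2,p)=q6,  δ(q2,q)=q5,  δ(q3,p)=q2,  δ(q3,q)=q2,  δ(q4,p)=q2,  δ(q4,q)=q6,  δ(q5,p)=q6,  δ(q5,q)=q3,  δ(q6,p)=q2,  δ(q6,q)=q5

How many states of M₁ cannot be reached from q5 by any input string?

No path from q5 leads to q0, q1, q4; the other 4 states are all reachable.

3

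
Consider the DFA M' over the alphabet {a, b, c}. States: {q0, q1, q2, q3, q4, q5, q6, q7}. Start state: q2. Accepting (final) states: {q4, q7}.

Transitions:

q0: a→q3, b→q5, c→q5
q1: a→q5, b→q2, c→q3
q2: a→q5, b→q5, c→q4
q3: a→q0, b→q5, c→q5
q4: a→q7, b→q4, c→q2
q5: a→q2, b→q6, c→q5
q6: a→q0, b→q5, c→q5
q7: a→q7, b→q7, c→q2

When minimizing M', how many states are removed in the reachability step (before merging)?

No path from q2 leads to q1; the other 7 states are all reachable.

1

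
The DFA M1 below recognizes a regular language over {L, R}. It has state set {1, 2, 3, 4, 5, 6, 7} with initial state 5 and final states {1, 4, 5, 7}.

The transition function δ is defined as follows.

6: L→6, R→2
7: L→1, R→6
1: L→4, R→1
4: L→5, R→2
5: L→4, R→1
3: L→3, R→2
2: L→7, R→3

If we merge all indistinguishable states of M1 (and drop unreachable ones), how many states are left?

All states are reachable from the start state.
Initial partition by acceptance: {1,4,5,7} | {2,3,6}.
Split {1,4,5,7} by δ(·,R) → {1,5} and {4,7}.
Refine {2,3,6} on symbol L: members go to different blocks, giving {3,6} and {2}.
On input R, block {4,7} splits into {4} and {7}.
The partition is now stable with 5 blocks: {1,5} | {3,6} | {4} | {2} | {7}.

5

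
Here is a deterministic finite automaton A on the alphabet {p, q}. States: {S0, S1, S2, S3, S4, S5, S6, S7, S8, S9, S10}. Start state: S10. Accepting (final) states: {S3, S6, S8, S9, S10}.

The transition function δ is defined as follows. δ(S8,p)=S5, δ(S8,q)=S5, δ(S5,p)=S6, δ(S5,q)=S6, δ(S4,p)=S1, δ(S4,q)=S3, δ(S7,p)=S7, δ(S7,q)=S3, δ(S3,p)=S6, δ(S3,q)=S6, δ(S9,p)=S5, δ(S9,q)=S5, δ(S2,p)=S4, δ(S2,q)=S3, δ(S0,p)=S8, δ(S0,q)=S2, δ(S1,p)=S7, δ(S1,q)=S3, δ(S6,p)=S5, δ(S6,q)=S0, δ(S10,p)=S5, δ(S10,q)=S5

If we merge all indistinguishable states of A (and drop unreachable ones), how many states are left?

Reachable states from the start: {S0,S1,S2,S3,S4,S5,S6,S7,S8,S10}. Unreachable: {S9} — drop them.
Initial partition by acceptance: {S3,S6,S8,S10} | {S0,S1,S2,S4,S5,S7}.
On input p, block {S3,S6,S8,S10} splits into {S6,S8,S10} and {S3}.
Split {S0,S1,S2,S4,S5,S7} by δ(·,p) → {S1,S2,S4,S7} and {S0,S5}.
Split {S0,S5} by δ(·,q) → {S0} and {S5}.
Split {S6,S8,S10} by δ(·,q) → {S8,S10} and {S6}.
Stable partition: {S8,S10} | {S1,S2,S4,S7} | {S3} | {S0} | {S5} | {S6} — 6 equivalence classes.

6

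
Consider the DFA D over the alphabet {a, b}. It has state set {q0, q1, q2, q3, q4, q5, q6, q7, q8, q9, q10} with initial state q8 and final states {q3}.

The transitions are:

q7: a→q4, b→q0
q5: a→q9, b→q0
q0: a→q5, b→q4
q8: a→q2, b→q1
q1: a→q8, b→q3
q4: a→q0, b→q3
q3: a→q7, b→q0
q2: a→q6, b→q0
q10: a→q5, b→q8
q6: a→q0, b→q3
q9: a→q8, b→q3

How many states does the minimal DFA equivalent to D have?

First remove the unreachable states {q10}; 10 states remain.
Initial partition by acceptance: {q3} | {q0,q1,q2,q4,q5,q6,q7,q8,q9}.
Refine {q0,q1,q2,q4,q5,q6,q7,q8,q9} on symbol b: members go to different blocks, giving {q0,q2,q5,q7,q8} and {q1,q4,q6,q9}.
On input a, block {q0,q2,q5,q7,q8} splits into {q2,q5,q7} and {q0,q8}.
Stable partition: {q3} | {q2,q5,q7} | {q1,q4,q6,q9} | {q0,q8} — 4 equivalence classes.

4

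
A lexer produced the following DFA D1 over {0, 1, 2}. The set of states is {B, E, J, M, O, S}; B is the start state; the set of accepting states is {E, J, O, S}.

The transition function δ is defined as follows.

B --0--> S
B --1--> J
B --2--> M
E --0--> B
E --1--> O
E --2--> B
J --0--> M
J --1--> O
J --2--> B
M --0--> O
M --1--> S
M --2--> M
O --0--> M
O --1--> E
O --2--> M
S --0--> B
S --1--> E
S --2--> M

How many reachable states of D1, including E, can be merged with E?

4

P0 = {E,J,O,S} | {B,M}.
The partition is now stable with 2 blocks: {E,J,O,S} | {B,M}.
The equivalence class containing E is {E,J,O,S}, of size 4.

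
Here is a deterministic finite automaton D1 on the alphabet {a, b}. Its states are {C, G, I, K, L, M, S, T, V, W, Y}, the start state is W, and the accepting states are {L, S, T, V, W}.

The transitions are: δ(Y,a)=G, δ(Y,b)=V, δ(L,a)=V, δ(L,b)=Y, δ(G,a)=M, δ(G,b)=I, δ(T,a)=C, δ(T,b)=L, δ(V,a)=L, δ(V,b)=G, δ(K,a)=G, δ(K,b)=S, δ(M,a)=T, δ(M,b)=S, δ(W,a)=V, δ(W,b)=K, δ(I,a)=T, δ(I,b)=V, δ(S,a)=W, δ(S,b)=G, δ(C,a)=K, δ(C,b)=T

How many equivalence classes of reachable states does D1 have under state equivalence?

7

Start with accepting vs non-accepting: {L,S,T,V,W} | {C,G,I,K,M,Y}.
Split {L,S,T,V,W} by δ(·,a) → {L,S,V,W} and {T}.
Refine {C,G,I,K,M,Y} on symbol a: members go to different blocks, giving {C,G,K,Y} and {I,M}.
Refine {C,G,K,Y} on symbol a: members go to different blocks, giving {C,K,Y} and {G}.
Split {L,S,V,W} by δ(·,b) → {L,W} and {S,V}.
Split {C,K,Y} by δ(·,a) → {K,Y} and {C}.
The partition is now stable with 7 blocks: {L,W} | {K,Y} | {T} | {I,M} | {G} | {S,V} | {C}.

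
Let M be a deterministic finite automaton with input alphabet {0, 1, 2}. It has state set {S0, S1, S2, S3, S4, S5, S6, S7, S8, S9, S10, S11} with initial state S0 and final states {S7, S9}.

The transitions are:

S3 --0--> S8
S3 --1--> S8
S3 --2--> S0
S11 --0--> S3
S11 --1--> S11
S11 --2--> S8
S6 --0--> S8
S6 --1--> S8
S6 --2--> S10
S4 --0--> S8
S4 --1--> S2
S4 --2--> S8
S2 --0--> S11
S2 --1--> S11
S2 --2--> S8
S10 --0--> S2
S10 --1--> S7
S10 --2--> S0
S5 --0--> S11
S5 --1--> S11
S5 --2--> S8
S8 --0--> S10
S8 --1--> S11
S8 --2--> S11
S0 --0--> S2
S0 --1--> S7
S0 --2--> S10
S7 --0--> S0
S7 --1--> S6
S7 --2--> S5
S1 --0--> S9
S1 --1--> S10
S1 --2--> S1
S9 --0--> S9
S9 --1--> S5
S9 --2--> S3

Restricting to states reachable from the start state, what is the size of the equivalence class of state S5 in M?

First remove the unreachable states {S1,S4,S9}; 9 states remain.
Start with accepting vs non-accepting: {S7} | {S0,S2,S3,S5,S6,S8,S10,S11}.
Split {S0,S2,S3,S5,S6,S8,S10,S11} by δ(·,1) → {S2,S3,S5,S6,S8,S11} and {S0,S10}.
Split {S2,S3,S5,S6,S8,S11} by δ(·,0) → {S2,S3,S5,S6,S11} and {S8}.
Split {S2,S3,S5,S6,S11} by δ(·,0) → {S2,S5,S11} and {S3,S6}.
Split {S2,S5,S11} by δ(·,0) → {S2,S5} and {S11}.
Stable partition: {S7} | {S2,S5} | {S0,S10} | {S8} | {S3,S6} | {S11} — 6 equivalence classes.
State S5 belongs to the block {S2,S5}, which has 2 states.

2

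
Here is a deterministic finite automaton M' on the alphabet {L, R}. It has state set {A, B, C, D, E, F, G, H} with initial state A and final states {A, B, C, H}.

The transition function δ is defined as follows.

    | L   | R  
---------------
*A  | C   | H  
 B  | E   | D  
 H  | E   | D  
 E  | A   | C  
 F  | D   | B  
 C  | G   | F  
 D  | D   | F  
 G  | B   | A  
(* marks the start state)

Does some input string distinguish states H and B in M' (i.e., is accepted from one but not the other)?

No

All states are reachable from the start state.
P0 = {A,B,C,H} | {D,E,F,G}.
Refine {A,B,C,H} on symbol L: members go to different blocks, giving {B,C,H} and {A}.
On input L, block {D,E,F,G} splits into {D,F} and {E} and {G}.
Split {B,C,H} by δ(·,L) → {B,H} and {C}.
Refine {D,F} on symbol R: members go to different blocks, giving {D} and {F}.
Stable partition: {B,H} | {D} | {A} | {E} | {G} | {C} | {F} — 7 equivalence classes.
H and B lie in the same block of the stable partition, so they are equivalent — no string distinguishes them.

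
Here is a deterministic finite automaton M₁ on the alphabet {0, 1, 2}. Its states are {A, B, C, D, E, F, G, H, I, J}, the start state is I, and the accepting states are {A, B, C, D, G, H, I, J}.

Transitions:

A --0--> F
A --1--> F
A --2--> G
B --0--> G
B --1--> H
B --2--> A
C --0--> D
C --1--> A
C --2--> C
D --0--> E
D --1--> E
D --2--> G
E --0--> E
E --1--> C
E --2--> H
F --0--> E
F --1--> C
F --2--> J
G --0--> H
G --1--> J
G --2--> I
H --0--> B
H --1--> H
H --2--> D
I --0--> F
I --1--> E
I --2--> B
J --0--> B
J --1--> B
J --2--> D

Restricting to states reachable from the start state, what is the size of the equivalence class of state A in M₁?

3

Every state is reachable, so we keep all 10.
P0 = {A,B,C,D,G,H,I,J} | {E,F}.
On input 0, block {A,B,C,D,G,H,I,J} splits into {B,C,G,H,J} and {A,D,I}.
On input 0, block {B,C,G,H,J} splits into {B,G,H,J} and {C}.
No further refinement is possible. Final partition (4 blocks): {B,G,H,J} | {E,F} | {A,D,I} | {C}.
The equivalence class containing A is {A,D,I}, of size 3.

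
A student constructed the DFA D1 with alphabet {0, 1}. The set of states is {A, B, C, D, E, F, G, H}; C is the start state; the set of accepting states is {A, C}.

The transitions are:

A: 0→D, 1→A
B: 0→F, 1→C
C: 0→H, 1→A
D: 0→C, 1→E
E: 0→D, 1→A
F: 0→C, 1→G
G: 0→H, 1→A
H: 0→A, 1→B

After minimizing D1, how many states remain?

All states are reachable from the start state.
Initial partition by acceptance: {A,C} | {B,D,E,F,G,H}.
Split {B,D,E,F,G,H} by δ(·,0) → {B,E,G} and {D,F,H}.
The partition is now stable with 3 blocks: {A,C} | {B,E,G} | {D,F,H}.

3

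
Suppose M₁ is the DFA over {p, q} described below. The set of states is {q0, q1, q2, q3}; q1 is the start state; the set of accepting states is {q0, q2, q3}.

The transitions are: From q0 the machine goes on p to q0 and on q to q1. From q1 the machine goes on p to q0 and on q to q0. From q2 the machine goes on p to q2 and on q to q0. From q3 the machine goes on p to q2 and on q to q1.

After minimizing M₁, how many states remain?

Reachable states from the start: {q0,q1}. Unreachable: {q2,q3} — drop them.
P0 = {q0} | {q1}.
Stable partition: {q0} | {q1} — 2 equivalence classes.

2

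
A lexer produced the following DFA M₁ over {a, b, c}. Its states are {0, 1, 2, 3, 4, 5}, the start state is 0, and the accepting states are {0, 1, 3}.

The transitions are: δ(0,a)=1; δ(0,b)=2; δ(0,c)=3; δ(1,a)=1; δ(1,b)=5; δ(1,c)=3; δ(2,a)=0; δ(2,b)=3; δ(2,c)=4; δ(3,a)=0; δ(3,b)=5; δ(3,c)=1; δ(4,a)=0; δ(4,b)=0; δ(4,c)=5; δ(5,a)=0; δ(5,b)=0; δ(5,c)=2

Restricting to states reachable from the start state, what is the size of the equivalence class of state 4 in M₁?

P0 = {0,1,3} | {2,4,5}.
Stable partition: {0,1,3} | {2,4,5} — 2 equivalence classes.
The equivalence class containing 4 is {2,4,5}, of size 3.

3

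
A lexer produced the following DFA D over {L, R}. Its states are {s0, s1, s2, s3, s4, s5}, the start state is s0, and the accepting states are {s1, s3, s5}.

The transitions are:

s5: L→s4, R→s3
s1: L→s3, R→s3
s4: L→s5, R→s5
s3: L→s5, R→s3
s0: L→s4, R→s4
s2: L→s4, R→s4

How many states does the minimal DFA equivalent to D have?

4

First remove the unreachable states {s1,s2}; 4 states remain.
Start with accepting vs non-accepting: {s3,s5} | {s0,s4}.
On input L, block {s3,s5} splits into {s3} and {s5}.
Refine {s0,s4} on symbol L: members go to different blocks, giving {s0} and {s4}.
No further refinement is possible. Final partition (4 blocks): {s3} | {s0} | {s5} | {s4}.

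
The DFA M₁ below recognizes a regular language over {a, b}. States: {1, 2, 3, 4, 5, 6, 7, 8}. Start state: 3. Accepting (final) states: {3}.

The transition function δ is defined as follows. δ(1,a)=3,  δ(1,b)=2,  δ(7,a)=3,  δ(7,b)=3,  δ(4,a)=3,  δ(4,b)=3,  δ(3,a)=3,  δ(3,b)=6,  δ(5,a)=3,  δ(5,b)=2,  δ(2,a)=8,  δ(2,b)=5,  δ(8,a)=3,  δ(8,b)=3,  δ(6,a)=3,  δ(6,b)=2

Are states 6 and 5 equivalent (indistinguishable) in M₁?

Yes

States {1,4,7} cannot be reached from the start state, so discard them.
P0 = {3} | {2,5,6,8}.
Refine {2,5,6,8} on symbol a: members go to different blocks, giving {5,6,8} and {2}.
Refine {5,6,8} on symbol b: members go to different blocks, giving {5,6} and {8}.
No further refinement is possible. Final partition (4 blocks): {3} | {5,6} | {2} | {8}.
6 and 5 lie in the same block of the stable partition, so they are equivalent — no string distinguishes them.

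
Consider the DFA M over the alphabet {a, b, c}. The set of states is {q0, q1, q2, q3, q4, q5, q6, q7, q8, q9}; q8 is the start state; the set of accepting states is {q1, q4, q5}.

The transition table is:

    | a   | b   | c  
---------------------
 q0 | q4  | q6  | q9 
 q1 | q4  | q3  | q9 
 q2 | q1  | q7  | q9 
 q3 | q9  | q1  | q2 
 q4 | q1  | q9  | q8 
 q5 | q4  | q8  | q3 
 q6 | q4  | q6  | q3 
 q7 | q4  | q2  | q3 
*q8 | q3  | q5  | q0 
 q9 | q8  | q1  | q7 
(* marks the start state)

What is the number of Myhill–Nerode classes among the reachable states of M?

3

All states are reachable from the start state.
Initial partition by acceptance: {q1,q4,q5} | {q0,q2,q3,q6,q7,q8,q9}.
Refine {q0,q2,q3,q6,q7,q8,q9} on symbol a: members go to different blocks, giving {q0,q2,q6,q7} and {q3,q8,q9}.
No further refinement is possible. Final partition (3 blocks): {q1,q4,q5} | {q0,q2,q6,q7} | {q3,q8,q9}.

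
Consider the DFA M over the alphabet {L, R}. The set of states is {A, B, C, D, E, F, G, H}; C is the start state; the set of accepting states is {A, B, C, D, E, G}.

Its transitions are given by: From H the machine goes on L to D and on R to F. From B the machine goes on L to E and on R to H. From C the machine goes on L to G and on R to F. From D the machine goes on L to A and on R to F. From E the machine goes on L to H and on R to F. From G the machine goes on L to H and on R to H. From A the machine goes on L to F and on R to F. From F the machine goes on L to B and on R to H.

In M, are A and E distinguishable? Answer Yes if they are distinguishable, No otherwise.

P0 = {A,B,C,D,E,G} | {F,H}.
Split {A,B,C,D,E,G} by δ(·,L) → {A,E,G} and {B,C,D}.
The partition is now stable with 3 blocks: {A,E,G} | {F,H} | {B,C,D}.
A and E lie in the same block of the stable partition, so they are equivalent — no string distinguishes them.

No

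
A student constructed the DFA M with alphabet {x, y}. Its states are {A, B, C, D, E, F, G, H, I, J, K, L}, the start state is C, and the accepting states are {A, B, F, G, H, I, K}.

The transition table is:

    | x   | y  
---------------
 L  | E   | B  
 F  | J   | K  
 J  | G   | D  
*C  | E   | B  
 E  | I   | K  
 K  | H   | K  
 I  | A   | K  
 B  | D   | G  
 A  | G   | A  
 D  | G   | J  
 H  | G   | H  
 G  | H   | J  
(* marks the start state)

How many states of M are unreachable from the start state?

2

Starting at C and following transitions, the reachable set is {A, B, C, D, E, G, H, I, J, K}. That leaves F, L unreachable — 2 in total.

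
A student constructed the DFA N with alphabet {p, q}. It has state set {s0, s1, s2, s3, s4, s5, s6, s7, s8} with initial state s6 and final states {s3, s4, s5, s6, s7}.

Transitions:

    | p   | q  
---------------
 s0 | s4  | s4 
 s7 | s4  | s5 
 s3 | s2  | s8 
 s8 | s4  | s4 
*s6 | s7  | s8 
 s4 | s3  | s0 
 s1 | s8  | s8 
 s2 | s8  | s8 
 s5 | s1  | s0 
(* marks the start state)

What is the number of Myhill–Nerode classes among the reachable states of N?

6

Every state is reachable, so we keep all 9.
P0 = {s3,s4,s5,s6,s7} | {s0,s1,s2,s8}.
Split {s3,s4,s5,s6,s7} by δ(·,p) → {s4,s6,s7} and {s3,s5}.
On input p, block {s4,s6,s7} splits into {s6,s7} and {s4}.
Refine {s6,s7} on symbol p: members go to different blocks, giving {s6} and {s7}.
Split {s0,s1,s2,s8} by δ(·,p) → {s0,s8} and {s1,s2}.
No further refinement is possible. Final partition (6 blocks): {s6} | {s0,s8} | {s3,s5} | {s4} | {s7} | {s1,s2}.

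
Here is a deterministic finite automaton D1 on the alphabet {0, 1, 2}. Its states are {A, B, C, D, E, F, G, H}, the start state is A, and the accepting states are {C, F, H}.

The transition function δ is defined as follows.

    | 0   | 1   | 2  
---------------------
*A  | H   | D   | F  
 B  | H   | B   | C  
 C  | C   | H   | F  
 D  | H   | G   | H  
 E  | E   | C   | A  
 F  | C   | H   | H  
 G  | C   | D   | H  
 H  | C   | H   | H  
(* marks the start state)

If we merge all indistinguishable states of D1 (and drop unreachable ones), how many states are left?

2

States {B,E} cannot be reached from the start state, so discard them.
P0 = {C,F,H} | {A,D,G}.
The partition is now stable with 2 blocks: {C,F,H} | {A,D,G}.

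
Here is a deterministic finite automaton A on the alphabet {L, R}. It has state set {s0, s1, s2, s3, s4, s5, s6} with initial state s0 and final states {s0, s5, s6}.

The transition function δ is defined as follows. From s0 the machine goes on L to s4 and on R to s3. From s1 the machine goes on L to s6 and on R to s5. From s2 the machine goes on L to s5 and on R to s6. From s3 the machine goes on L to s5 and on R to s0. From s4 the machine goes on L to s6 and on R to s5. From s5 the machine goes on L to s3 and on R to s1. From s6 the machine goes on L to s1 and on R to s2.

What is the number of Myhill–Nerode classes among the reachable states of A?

2

Initial partition by acceptance: {s0,s5,s6} | {s1,s2,s3,s4}.
No further refinement is possible. Final partition (2 blocks): {s0,s5,s6} | {s1,s2,s3,s4}.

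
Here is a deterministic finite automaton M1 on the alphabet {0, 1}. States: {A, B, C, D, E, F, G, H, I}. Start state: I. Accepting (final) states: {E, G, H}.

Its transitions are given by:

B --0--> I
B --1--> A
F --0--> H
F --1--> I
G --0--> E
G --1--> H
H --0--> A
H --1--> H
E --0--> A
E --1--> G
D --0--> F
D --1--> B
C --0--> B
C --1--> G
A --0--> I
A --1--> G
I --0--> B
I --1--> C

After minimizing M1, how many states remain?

First remove the unreachable states {D,F}; 7 states remain.
Initial partition by acceptance: {E,G,H} | {A,B,C,I}.
On input 0, block {E,G,H} splits into {E,H} and {G}.
Refine {E,H} on symbol 1: members go to different blocks, giving {E} and {H}.
Split {A,B,C,I} by δ(·,1) → {A,C} and {B,I}.
Stable partition: {E} | {A,C} | {G} | {H} | {B,I} — 5 equivalence classes.

5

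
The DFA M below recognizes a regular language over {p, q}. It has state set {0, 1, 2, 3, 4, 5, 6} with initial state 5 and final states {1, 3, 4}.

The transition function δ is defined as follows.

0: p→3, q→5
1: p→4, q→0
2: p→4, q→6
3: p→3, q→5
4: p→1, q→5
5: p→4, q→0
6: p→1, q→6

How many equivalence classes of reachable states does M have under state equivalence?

Reachable states from the start: {0,1,3,4,5}. Unreachable: {2,6} — drop them.
Start with accepting vs non-accepting: {1,3,4} | {0,5}.
The partition is now stable with 2 blocks: {1,3,4} | {0,5}.

2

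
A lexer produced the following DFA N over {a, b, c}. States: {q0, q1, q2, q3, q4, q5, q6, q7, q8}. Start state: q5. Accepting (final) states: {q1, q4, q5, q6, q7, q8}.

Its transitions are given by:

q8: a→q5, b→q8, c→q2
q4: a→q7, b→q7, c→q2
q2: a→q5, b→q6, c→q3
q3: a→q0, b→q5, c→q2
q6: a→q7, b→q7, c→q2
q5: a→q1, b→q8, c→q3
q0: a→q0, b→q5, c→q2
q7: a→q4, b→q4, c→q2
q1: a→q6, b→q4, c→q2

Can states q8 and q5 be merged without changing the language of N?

No

Start with accepting vs non-accepting: {q1,q4,q5,q6,q7,q8} | {q0,q2,q3}.
Split {q0,q2,q3} by δ(·,a) → {q0,q3} and {q2}.
On input c, block {q1,q4,q5,q6,q7,q8} splits into {q1,q4,q6,q7,q8} and {q5}.
On input a, block {q1,q4,q6,q7,q8} splits into {q1,q4,q6,q7} and {q8}.
The partition is now stable with 5 blocks: {q1,q4,q6,q7} | {q0,q3} | {q2} | {q5} | {q8}.
q8 and q5 end up in different blocks, so they are distinguishable. For instance, the string 'ca' is accepted from only q8.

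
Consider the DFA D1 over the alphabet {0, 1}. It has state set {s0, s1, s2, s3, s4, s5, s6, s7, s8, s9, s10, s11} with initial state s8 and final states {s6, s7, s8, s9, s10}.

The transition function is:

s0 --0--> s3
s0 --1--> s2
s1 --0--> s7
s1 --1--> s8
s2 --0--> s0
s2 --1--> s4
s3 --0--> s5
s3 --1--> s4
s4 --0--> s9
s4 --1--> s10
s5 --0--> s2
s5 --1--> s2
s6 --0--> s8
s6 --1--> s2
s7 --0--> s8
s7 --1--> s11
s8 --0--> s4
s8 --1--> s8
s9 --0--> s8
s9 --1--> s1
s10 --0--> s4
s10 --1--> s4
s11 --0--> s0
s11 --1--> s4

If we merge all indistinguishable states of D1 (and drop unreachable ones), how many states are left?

8

States {s6} cannot be reached from the start state, so discard them.
P0 = {s7,s8,s9,s10} | {s0,s1,s2,s3,s4,s5,s11}.
Refine {s7,s8,s9,s10} on symbol 0: members go to different blocks, giving {s7,s9} and {s8,s10}.
On input 0, block {s0,s1,s2,s3,s4,s5,s11} splits into {s0,s2,s3,s5,s11} and {s1,s4}.
Split {s7,s9} by δ(·,1) → {s7} and {s9}.
On input 1, block {s0,s2,s3,s5,s11} splits into {s2,s3,s11} and {s0,s5}.
Refine {s8,s10} on symbol 1: members go to different blocks, giving {s8} and {s10}.
Refine {s1,s4} on symbol 0: members go to different blocks, giving {s1} and {s4}.
The partition is now stable with 8 blocks: {s7} | {s2,s3,s11} | {s8} | {s1} | {s9} | {s0,s5} | {s10} | {s4}.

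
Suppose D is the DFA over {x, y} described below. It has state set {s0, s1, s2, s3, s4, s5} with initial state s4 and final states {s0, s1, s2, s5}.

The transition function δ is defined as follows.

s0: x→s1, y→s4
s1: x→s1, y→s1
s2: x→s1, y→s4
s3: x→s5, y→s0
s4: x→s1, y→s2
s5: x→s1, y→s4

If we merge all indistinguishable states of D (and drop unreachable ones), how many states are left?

3

Reachable states from the start: {s1,s2,s4}. Unreachable: {s0,s3,s5} — drop them.
Initial partition by acceptance: {s1,s2} | {s4}.
On input y, block {s1,s2} splits into {s1} and {s2}.
No further refinement is possible. Final partition (3 blocks): {s1} | {s4} | {s2}.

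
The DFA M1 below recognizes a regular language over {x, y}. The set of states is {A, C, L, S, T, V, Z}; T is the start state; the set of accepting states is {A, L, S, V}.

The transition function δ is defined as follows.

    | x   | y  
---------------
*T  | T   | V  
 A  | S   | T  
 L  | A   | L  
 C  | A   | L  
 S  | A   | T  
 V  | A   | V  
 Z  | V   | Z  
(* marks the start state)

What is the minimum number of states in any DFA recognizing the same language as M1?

3

Reachable states from the start: {A,S,T,V}. Unreachable: {C,L,Z} — drop them.
Initial partition by acceptance: {A,S,V} | {T}.
Split {A,S,V} by δ(·,y) → {A,S} and {V}.
No further refinement is possible. Final partition (3 blocks): {A,S} | {T} | {V}.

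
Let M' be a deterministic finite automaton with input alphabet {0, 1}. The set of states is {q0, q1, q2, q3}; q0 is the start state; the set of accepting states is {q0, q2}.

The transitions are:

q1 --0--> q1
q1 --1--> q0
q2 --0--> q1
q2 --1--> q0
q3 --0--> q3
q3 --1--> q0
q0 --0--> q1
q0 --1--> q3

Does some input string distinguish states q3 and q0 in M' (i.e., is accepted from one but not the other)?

Yes

States {q2} cannot be reached from the start state, so discard them.
Initial partition by acceptance: {q0} | {q1,q3}.
The partition is now stable with 2 blocks: {q0} | {q1,q3}.
q3 and q0 end up in different blocks, so they are distinguishable. For instance, the string 'ε' is accepted from only q0.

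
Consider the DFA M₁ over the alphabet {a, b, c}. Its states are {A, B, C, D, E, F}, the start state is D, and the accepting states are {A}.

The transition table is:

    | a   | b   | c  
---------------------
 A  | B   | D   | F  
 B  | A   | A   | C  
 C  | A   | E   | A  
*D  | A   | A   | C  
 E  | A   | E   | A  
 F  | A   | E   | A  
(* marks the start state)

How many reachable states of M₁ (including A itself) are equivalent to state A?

1

Every state is reachable, so we keep all 6.
Initial partition by acceptance: {A} | {B,C,D,E,F}.
Refine {B,C,D,E,F} on symbol b: members go to different blocks, giving {C,E,F} and {B,D}.
The partition is now stable with 3 blocks: {A} | {C,E,F} | {B,D}.
State A belongs to the block {A}, which has 1 states.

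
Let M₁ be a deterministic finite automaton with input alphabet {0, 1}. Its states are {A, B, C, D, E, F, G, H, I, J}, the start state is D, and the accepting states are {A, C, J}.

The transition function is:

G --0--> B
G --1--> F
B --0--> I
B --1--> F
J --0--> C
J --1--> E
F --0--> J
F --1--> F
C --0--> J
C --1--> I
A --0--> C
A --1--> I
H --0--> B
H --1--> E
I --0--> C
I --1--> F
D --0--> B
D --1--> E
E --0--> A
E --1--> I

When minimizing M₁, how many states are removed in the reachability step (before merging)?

2

No path from D leads to G, H; the other 8 states are all reachable.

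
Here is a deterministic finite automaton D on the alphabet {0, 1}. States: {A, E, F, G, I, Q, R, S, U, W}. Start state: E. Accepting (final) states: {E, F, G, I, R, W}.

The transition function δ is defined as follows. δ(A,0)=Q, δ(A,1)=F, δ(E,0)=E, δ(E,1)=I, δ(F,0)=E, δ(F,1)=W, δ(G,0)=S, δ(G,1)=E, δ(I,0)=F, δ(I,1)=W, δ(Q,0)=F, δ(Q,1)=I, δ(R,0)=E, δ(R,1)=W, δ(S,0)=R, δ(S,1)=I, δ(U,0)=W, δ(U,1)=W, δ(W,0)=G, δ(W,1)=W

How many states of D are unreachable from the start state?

3

Starting at E and following transitions, the reachable set is {E, F, G, I, R, S, W}. That leaves A, Q, U unreachable — 3 in total.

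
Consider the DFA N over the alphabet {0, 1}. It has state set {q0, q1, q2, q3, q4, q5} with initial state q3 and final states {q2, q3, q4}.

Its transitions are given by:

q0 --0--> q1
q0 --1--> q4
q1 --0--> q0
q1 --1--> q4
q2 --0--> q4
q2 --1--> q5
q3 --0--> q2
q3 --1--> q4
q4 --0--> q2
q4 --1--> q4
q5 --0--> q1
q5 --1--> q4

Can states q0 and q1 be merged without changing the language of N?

Yes

Initial partition by acceptance: {q2,q3,q4} | {q0,q1,q5}.
On input 1, block {q2,q3,q4} splits into {q3,q4} and {q2}.
No further refinement is possible. Final partition (3 blocks): {q3,q4} | {q0,q1,q5} | {q2}.
q0 and q1 lie in the same block of the stable partition, so they are equivalent — no string distinguishes them.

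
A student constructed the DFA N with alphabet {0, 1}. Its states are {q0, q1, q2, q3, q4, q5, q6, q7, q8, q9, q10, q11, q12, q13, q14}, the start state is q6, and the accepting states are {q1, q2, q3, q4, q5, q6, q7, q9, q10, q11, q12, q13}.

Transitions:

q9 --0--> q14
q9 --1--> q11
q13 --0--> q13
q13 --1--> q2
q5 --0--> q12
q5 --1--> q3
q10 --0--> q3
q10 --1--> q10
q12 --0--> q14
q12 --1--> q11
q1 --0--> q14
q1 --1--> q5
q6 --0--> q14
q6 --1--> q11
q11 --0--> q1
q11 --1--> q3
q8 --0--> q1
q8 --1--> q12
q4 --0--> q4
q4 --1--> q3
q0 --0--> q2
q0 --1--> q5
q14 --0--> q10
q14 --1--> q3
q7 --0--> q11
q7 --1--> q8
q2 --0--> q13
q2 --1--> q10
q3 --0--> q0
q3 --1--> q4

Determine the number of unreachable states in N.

Starting at q6 and following transitions, the reachable set is {q0, q1, q2, q3, q4, q5, q6, q10, q11, q12, q13, q14}. That leaves q7, q8, q9 unreachable — 3 in total.

3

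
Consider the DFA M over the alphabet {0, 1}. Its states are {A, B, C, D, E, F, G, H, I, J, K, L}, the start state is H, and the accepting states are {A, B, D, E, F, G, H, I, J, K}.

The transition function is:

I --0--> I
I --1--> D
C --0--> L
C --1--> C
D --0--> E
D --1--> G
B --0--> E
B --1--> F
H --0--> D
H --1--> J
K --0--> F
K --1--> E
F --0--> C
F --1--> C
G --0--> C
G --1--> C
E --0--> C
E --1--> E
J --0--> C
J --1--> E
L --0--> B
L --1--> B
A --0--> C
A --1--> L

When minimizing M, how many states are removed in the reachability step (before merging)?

Starting at H and following transitions, the reachable set is {B, C, D, E, F, G, H, J, L}. That leaves A, I, K unreachable — 3 in total.

3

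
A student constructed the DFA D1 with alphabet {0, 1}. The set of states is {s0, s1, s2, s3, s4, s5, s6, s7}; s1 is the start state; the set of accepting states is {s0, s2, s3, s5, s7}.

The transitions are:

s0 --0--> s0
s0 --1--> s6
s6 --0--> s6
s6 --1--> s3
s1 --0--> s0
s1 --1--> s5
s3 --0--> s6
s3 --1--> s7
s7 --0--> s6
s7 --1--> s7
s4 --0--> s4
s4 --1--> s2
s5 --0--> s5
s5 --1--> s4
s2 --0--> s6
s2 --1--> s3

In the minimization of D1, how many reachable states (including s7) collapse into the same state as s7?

All states are reachable from the start state.
P0 = {s0,s2,s3,s5,s7} | {s1,s4,s6}.
Refine {s0,s2,s3,s5,s7} on symbol 0: members go to different blocks, giving {s2,s3,s7} and {s0,s5}.
On input 0, block {s1,s4,s6} splits into {s4,s6} and {s1}.
The partition is now stable with 4 blocks: {s2,s3,s7} | {s4,s6} | {s0,s5} | {s1}.
State s7 belongs to the block {s2,s3,s7}, which has 3 states.

3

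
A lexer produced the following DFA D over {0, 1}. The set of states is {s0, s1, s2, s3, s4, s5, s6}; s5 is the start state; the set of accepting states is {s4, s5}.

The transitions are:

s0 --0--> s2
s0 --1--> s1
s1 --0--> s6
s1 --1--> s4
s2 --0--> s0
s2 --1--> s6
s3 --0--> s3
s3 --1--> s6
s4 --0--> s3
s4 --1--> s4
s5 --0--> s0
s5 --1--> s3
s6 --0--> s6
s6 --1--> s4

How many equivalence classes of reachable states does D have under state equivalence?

4

All states are reachable from the start state.
Initial partition by acceptance: {s4,s5} | {s0,s1,s2,s3,s6}.
Refine {s4,s5} on symbol 1: members go to different blocks, giving {s4} and {s5}.
Split {s0,s1,s2,s3,s6} by δ(·,1) → {s0,s2,s3} and {s1,s6}.
The partition is now stable with 4 blocks: {s4} | {s0,s2,s3} | {s5} | {s1,s6}.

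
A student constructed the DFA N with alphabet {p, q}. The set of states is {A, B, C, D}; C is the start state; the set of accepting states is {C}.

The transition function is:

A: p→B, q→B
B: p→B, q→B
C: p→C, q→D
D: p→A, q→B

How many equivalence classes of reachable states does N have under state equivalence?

2

Every state is reachable, so we keep all 4.
Start with accepting vs non-accepting: {C} | {A,B,D}.
No further refinement is possible. Final partition (2 blocks): {C} | {A,B,D}.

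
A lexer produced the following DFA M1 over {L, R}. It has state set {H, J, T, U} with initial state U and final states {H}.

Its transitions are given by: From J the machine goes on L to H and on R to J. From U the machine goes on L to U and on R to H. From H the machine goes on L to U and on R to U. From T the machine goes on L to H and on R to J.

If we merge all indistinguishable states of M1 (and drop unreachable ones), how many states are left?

First remove the unreachable states {J,T}; 2 states remain.
Start with accepting vs non-accepting: {H} | {U}.
Stable partition: {H} | {U} — 2 equivalence classes.

2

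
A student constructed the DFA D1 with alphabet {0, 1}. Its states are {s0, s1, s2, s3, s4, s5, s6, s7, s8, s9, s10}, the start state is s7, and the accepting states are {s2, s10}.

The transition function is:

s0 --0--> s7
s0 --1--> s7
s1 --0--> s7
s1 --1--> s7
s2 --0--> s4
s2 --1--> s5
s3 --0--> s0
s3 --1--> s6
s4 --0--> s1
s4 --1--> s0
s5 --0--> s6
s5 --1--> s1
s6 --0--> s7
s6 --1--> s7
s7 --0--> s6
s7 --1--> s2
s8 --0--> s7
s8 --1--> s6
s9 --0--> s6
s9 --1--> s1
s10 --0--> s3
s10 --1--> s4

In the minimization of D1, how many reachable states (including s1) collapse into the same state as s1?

3

States {s3,s8,s9,s10} cannot be reached from the start state, so discard them.
Initial partition by acceptance: {s2} | {s0,s1,s4,s5,s6,s7}.
On input 1, block {s0,s1,s4,s5,s6,s7} splits into {s0,s1,s4,s5,s6} and {s7}.
On input 0, block {s0,s1,s4,s5,s6} splits into {s0,s1,s6} and {s4,s5}.
No further refinement is possible. Final partition (4 blocks): {s2} | {s0,s1,s6} | {s7} | {s4,s5}.
State s1 belongs to the block {s0,s1,s6}, which has 3 states.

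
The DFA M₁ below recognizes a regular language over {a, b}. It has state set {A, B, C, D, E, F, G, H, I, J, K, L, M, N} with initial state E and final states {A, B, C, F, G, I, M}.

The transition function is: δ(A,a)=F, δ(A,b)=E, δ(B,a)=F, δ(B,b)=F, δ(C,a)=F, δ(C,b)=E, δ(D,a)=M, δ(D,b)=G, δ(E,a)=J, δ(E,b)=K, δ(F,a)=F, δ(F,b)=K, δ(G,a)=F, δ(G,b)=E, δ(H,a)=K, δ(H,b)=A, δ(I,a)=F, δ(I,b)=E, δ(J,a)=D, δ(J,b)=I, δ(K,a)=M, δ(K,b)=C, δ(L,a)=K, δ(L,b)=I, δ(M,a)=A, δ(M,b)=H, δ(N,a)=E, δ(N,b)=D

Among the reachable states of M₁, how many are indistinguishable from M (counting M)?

1

Reachable states from the start: {A,C,D,E,F,G,H,I,J,K,M}. Unreachable: {B,L,N} — drop them.
P0 = {A,C,F,G,I,M} | {D,E,H,J,K}.
Split {D,E,H,J,K} by δ(·,a) → {E,H,J} and {D,K}.
Refine {A,C,F,G,I,M} on symbol b: members go to different blocks, giving {A,C,G,I,M} and {F}.
Split {A,C,G,I,M} by δ(·,a) → {A,C,G,I} and {M}.
On input a, block {E,H,J} splits into {H,J} and {E}.
Stable partition: {A,C,G,I} | {H,J} | {D,K} | {F} | {M} | {E} — 6 equivalence classes.
State M belongs to the block {M}, which has 1 states.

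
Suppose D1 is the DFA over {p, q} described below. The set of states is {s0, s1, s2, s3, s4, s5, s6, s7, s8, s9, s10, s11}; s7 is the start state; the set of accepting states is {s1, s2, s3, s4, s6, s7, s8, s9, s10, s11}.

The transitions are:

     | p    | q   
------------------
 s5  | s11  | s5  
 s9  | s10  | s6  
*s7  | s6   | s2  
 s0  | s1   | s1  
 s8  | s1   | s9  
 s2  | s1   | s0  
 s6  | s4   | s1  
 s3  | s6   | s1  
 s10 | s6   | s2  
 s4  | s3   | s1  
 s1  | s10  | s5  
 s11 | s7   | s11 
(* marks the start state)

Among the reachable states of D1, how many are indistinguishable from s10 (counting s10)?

Reachable states from the start: {s0,s1,s2,s3,s4,s5,s6,s7,s10,s11}. Unreachable: {s8,s9} — drop them.
P0 = {s1,s2,s3,s4,s6,s7,s10,s11} | {s0,s5}.
Refine {s1,s2,s3,s4,s6,s7,s10,s11} on symbol q: members go to different blocks, giving {s3,s4,s6,s7,s10,s11} and {s1,s2}.
Refine {s3,s4,s6,s7,s10,s11} on symbol q: members go to different blocks, giving {s3,s4,s6,s7,s10} and {s11}.
Refine {s0,s5} on symbol p: members go to different blocks, giving {s0} and {s5}.
Split {s1,s2} by δ(·,p) → {s1} and {s2}.
Refine {s3,s4,s6,s7,s10} on symbol q: members go to different blocks, giving {s3,s4,s6} and {s7,s10}.
No further refinement is possible. Final partition (7 blocks): {s3,s4,s6} | {s0} | {s1} | {s11} | {s5} | {s2} | {s7,s10}.
The equivalence class containing s10 is {s7,s10}, of size 2.

2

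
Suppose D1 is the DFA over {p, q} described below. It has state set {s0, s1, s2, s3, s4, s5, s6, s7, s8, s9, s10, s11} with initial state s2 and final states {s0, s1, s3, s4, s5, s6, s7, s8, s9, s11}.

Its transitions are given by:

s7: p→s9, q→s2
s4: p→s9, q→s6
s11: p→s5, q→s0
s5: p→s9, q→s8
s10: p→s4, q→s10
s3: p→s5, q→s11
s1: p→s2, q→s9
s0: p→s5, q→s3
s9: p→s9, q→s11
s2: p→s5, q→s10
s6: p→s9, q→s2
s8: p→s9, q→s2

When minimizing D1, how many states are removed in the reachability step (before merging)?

2

Starting at s2 and following transitions, the reachable set is {s0, s2, s3, s4, s5, s6, s8, s9, s10, s11}. That leaves s1, s7 unreachable — 2 in total.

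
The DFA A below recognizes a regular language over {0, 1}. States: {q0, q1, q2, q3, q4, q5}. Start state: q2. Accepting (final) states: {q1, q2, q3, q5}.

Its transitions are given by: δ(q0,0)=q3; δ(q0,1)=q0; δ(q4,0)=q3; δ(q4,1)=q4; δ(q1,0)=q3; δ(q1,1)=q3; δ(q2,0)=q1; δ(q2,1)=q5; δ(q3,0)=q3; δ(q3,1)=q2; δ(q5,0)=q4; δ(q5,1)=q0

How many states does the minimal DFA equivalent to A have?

All states are reachable from the start state.
Start with accepting vs non-accepting: {q1,q2,q3,q5} | {q0,q4}.
Refine {q1,q2,q3,q5} on symbol 0: members go to different blocks, giving {q1,q2,q3} and {q5}.
Refine {q1,q2,q3} on symbol 1: members go to different blocks, giving {q1,q3} and {q2}.
On input 1, block {q1,q3} splits into {q1} and {q3}.
The partition is now stable with 5 blocks: {q1} | {q0,q4} | {q5} | {q2} | {q3}.

5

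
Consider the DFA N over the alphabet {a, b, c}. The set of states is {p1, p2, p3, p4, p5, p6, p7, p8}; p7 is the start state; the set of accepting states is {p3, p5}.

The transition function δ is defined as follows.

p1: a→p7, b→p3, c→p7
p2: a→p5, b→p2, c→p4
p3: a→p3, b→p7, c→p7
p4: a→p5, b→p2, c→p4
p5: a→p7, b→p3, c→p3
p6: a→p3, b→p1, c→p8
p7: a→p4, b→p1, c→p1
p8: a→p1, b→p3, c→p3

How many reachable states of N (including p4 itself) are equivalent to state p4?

2

First remove the unreachable states {p6,p8}; 6 states remain.
P0 = {p3,p5} | {p1,p2,p4,p7}.
On input a, block {p3,p5} splits into {p3} and {p5}.
Split {p1,p2,p4,p7} by δ(·,a) → {p1,p7} and {p2,p4}.
On input a, block {p1,p7} splits into {p1} and {p7}.
No further refinement is possible. Final partition (5 blocks): {p3} | {p1} | {p5} | {p2,p4} | {p7}.
The equivalence class containing p4 is {p2,p4}, of size 2.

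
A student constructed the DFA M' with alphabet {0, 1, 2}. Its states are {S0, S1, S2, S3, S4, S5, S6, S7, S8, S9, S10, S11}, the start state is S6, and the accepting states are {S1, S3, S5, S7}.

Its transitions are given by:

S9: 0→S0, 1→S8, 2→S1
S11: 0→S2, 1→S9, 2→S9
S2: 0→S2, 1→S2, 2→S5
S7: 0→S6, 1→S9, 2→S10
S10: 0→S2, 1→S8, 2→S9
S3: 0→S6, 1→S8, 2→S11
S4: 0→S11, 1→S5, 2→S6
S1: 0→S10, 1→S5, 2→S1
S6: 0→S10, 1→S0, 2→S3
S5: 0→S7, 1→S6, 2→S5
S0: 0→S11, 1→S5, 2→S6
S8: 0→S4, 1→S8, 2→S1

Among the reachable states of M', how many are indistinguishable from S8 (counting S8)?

2

Every state is reachable, so we keep all 12.
P0 = {S1,S3,S5,S7} | {S0,S2,S4,S6,S8,S9,S10,S11}.
Split {S1,S3,S5,S7} by δ(·,0) → {S1,S3,S7} and {S5}.
On input 1, block {S1,S3,S7} splits into {S3,S7} and {S1}.
Refine {S0,S2,S4,S6,S8,S9,S10,S11} on symbol 1: members go to different blocks, giving {S2,S6,S8,S9,S10,S11} and {S0,S4}.
Refine {S2,S6,S8,S9,S10,S11} on symbol 0: members go to different blocks, giving {S2,S6,S10,S11} and {S8,S9}.
Refine {S2,S6,S10,S11} on symbol 1: members go to different blocks, giving {S10,S11} and {S2} and {S6}.
Stable partition: {S3,S7} | {S10,S11} | {S5} | {S1} | {S0,S4} | {S8,S9} | {S2} | {S6} — 8 equivalence classes.
The equivalence class containing S8 is {S8,S9}, of size 2.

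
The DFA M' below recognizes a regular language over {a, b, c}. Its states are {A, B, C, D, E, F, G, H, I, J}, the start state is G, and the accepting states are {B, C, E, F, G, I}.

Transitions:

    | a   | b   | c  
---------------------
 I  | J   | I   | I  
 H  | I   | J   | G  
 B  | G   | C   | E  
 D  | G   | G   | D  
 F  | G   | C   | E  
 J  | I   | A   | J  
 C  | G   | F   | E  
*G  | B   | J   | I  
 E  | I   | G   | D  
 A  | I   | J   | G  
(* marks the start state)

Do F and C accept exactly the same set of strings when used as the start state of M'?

States {H} cannot be reached from the start state, so discard them.
Start with accepting vs non-accepting: {B,C,E,F,G,I} | {A,D,J}.
Refine {B,C,E,F,G,I} on symbol a: members go to different blocks, giving {B,C,E,F,G} and {I}.
Split {B,C,E,F,G} by δ(·,a) → {B,C,F,G} and {E}.
Split {B,C,F,G} by δ(·,b) → {B,C,F} and {G}.
Refine {A,D,J} on symbol a: members go to different blocks, giving {A,J} and {D}.
Refine {A,J} on symbol c: members go to different blocks, giving {A} and {J}.
Stable partition: {B,C,F} | {A} | {I} | {E} | {G} | {D} | {J} — 7 equivalence classes.
F and C lie in the same block of the stable partition, so they are equivalent — no string distinguishes them.

Yes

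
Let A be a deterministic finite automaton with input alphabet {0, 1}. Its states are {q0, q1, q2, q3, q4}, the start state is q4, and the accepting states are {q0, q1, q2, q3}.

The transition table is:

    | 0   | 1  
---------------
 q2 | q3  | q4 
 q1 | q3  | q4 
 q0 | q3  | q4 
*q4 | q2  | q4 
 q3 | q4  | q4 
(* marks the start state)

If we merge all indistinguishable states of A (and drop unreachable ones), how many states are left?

3

First remove the unreachable states {q0,q1}; 3 states remain.
Start with accepting vs non-accepting: {q2,q3} | {q4}.
Split {q2,q3} by δ(·,0) → {q2} and {q3}.
No further refinement is possible. Final partition (3 blocks): {q2} | {q4} | {q3}.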